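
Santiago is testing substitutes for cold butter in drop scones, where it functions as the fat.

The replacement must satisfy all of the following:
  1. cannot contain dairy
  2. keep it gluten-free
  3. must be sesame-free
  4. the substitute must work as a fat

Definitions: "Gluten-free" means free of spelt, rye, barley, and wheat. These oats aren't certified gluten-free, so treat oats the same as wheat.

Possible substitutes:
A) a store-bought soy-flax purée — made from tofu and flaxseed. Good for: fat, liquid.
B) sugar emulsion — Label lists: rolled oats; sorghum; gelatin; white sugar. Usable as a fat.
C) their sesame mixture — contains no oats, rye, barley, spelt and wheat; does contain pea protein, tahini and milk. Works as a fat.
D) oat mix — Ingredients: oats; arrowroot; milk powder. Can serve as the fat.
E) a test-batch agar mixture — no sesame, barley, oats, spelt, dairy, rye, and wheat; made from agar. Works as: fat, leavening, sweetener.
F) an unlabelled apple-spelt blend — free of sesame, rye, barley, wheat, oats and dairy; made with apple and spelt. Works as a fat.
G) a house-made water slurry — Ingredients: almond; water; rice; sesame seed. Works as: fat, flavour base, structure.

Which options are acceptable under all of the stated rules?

A: nothing on the exclusion list — keep
B: has rolled oats, so not gluten-free — no
C: has tahini, so not sesame-free; has milk, so not dairy-free — no
D: has oats, so not gluten-free; has milk powder, so not dairy-free — reject
E: works as a fat, gluten-free, no sesame — OK
F: has spelt, so not gluten-free — reject
G: has sesame seed, so not sesame-free — reject

A, E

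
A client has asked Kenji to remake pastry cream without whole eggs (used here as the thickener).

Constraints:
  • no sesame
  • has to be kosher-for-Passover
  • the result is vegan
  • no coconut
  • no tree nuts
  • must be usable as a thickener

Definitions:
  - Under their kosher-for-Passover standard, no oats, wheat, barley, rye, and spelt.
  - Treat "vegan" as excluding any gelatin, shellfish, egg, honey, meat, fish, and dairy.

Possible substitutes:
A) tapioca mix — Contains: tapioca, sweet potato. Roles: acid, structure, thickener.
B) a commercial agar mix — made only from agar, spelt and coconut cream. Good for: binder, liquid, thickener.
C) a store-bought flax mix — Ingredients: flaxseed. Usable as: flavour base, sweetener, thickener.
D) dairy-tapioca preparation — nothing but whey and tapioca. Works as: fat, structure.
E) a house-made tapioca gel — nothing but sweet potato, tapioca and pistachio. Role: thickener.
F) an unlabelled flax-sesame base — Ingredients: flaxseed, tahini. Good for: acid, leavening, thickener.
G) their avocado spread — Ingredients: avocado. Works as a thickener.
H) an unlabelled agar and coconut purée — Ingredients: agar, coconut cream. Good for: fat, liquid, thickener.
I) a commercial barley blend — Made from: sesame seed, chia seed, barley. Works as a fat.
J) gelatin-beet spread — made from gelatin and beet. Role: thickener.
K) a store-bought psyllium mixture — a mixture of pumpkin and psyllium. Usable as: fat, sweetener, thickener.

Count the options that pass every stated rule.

4

A: all constraints satisfied — OK
B: has spelt, so not kosher-for-Passover; has coconut cream, so not coconut-free — out
C: only flaxseed; none excluded — valid
D: not usable as a thickener; has whey, so not vegan — no
E: has pistachio, so not tree-nut-free — out
F: has tahini, so not sesame-free — out
G: only avocado; none excluded — keep
H: has coconut cream, so not coconut-free — out
I: not usable as a thickener; has barley, so not kosher-for-Passover (and 1 more) — reject
J: has gelatin, so not vegan — out
K: all constraints satisfied — valid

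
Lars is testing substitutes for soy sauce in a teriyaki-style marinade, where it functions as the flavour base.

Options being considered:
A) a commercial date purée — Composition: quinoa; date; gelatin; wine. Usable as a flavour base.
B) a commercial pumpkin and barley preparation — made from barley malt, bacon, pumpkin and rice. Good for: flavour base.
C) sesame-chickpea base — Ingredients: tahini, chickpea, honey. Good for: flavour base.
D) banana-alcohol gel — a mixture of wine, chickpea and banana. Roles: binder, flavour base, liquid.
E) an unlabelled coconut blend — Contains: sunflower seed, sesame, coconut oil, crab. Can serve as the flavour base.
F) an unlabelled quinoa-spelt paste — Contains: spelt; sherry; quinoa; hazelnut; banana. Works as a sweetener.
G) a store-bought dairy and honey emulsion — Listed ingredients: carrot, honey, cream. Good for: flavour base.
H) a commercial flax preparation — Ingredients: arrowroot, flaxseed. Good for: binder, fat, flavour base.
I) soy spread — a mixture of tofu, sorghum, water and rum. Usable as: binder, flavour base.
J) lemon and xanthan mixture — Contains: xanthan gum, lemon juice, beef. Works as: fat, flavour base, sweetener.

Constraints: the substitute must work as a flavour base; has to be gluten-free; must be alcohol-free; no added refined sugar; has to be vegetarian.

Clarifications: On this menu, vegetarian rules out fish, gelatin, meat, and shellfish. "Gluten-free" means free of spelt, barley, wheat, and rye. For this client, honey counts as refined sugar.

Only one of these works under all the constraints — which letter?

H

A: has gelatin, so not vegetarian; has wine, so not alcohol-free — reject
B: has bacon, so not vegetarian; has barley malt, so not gluten-free — reject
C: has honey, so not no-added-sugar — out
D: has wine, so not alcohol-free — reject
E: has crab, so not vegetarian — reject
F: not usable as a flavour base; has spelt, so not gluten-free (and 1 more) — reject
G: has honey, so not no-added-sugar — out
H: gluten-free, vegetarian — OK
I: has rum, so not alcohol-free — no
J: has beef, so not vegetarian — out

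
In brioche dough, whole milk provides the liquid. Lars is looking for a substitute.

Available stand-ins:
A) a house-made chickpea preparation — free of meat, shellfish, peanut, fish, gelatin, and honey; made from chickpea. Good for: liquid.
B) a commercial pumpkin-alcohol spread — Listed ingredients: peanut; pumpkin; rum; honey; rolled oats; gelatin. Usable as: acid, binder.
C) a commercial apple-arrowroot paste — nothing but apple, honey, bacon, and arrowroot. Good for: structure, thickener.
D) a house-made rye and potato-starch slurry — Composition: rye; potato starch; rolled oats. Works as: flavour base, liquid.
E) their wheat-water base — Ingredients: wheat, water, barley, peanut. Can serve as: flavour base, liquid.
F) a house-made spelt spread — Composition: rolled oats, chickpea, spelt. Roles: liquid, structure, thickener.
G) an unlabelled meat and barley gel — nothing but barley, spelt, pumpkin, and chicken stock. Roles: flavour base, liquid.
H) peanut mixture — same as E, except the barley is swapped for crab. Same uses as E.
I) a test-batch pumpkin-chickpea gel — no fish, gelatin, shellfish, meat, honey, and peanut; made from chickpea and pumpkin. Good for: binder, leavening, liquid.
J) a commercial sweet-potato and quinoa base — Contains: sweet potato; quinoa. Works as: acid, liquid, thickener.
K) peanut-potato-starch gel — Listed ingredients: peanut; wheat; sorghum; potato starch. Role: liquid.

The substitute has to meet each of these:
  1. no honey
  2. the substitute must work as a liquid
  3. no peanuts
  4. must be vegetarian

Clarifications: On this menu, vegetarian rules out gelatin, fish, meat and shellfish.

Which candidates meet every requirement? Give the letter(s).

A: all constraints satisfied — valid
B: not usable as a liquid; has gelatin, so not vegetarian (and 2 more) — reject
C: not usable as a liquid; has bacon, so not vegetarian (and 1 more) — out
D: no honey, no peanut — OK
E: has peanut, so not peanut-free — out
F: only rolled oats, spelt, and chickpea; none excluded — keep
G: has chicken stock, so not vegetarian — reject
H: has crab, so not vegetarian; has peanut, so not peanut-free — out
I: works as a liquid, vegetarian, no honey — OK
J: every rule checks out — OK
K: has peanut, so not peanut-free — no

A, D, F, I, J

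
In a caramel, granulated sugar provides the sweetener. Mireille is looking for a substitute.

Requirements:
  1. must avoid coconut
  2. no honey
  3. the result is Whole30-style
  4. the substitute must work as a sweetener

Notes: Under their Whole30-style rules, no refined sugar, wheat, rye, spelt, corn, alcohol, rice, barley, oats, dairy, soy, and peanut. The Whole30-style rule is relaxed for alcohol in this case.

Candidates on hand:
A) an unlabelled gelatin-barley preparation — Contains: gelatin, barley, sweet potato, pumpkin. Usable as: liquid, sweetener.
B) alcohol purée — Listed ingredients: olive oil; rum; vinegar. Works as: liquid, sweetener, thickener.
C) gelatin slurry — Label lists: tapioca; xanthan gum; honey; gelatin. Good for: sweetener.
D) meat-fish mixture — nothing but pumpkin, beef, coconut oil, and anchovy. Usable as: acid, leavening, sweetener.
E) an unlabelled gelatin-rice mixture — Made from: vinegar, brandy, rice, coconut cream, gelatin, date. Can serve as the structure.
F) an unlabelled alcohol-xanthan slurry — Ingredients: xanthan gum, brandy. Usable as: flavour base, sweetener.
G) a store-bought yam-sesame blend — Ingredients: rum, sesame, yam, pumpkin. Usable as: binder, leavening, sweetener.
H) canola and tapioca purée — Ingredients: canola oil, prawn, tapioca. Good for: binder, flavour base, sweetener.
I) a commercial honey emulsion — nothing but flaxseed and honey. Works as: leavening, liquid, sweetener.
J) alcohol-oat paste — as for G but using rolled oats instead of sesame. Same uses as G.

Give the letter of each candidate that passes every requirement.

B, F, G, H

A: has barley, so not Whole30-style — reject
B: alcohol is permitted under the Whole30-style carve-out; nothing else excluded — keep
C: has honey, so not honey-free — out
D: has coconut oil, so not coconut-free — out
E: not usable as a sweetener; has rice, so not Whole30-style (and 1 more) — out
F: alcohol is permitted under the Whole30-style carve-out; nothing else excluded — OK
G: alcohol is permitted under the Whole30-style carve-out; nothing else excluded — keep
H: works as a sweetener, Whole30-style, no coconut — valid
I: has honey, so not honey-free — reject
J: has rolled oats, so not Whole30-style — out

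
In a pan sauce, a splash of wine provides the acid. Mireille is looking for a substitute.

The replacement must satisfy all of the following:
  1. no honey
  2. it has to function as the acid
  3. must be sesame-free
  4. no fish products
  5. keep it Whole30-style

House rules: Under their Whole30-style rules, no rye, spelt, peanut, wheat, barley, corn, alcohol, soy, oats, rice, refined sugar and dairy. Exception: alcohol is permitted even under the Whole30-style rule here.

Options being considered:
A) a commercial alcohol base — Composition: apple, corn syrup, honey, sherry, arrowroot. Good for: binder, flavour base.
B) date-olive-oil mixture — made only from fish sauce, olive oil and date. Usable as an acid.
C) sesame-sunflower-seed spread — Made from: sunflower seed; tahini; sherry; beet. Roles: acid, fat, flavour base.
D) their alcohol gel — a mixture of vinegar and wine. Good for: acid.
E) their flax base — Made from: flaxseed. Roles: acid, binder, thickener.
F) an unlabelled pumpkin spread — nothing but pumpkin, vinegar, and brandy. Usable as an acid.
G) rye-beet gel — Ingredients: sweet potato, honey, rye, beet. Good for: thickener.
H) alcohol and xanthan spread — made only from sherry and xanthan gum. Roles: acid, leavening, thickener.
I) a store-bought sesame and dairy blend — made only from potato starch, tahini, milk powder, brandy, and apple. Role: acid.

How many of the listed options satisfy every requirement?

A: not usable as an acid; has corn syrup, so not Whole30-style (and 1 more) — out
B: has fish sauce, so not fish-free — no
C: has tahini, so not sesame-free — reject
D: alcohol is permitted under the Whole30-style carve-out; nothing else excluded — OK
E: nothing on the exclusion list — valid
F: alcohol is permitted under the Whole30-style carve-out; nothing else excluded — valid
G: not usable as an acid; has rye, so not Whole30-style (and 1 more) — reject
H: alcohol is permitted under the Whole30-style carve-out; nothing else excluded — OK
I: has milk powder, so not Whole30-style; has tahini, so not sesame-free — no

4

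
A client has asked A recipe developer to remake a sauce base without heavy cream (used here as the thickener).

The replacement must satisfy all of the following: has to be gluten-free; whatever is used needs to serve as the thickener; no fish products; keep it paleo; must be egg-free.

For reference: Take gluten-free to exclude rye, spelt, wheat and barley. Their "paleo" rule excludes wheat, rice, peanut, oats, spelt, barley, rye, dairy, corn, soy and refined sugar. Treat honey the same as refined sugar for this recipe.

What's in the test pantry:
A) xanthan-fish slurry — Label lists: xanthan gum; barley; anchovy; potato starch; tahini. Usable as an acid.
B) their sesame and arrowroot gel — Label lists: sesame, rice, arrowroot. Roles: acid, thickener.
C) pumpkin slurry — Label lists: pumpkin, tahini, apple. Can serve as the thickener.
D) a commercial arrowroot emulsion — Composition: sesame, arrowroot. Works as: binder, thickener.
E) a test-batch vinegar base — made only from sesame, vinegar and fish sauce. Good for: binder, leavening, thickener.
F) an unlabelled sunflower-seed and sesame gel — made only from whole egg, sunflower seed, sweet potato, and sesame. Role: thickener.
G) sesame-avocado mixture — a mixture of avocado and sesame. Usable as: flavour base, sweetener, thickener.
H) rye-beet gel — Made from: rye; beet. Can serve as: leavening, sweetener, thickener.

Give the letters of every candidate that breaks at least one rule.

A: not usable as a thickener; has barley, so not gluten-free (and 2 more) — no
B: has rice, so not paleo — no
C: works as a thickener, no egg, gluten-free — valid
D: paleo, gluten-free — OK
E: has fish sauce, so not fish-free — out
F: has whole egg, so not egg-free — out
G: every rule checks out — valid
H: has rye, so not gluten-free; has rye, so not paleo — out

A, B, E, F, H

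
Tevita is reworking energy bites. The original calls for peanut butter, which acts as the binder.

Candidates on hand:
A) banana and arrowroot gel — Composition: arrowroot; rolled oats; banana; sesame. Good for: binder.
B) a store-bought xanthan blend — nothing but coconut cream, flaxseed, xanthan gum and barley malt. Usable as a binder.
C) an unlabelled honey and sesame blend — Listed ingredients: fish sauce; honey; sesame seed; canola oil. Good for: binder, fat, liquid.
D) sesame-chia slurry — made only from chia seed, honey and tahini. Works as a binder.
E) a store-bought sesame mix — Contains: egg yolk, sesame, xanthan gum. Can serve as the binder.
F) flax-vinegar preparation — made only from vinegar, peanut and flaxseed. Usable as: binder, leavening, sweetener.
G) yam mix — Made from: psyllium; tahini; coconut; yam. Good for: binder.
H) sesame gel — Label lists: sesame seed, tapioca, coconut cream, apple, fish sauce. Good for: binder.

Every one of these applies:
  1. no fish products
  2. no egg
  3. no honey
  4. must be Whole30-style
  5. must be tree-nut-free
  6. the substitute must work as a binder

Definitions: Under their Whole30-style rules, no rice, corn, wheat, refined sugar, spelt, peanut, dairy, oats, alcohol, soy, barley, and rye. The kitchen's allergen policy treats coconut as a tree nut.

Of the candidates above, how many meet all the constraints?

0

A: has rolled oats, so not Whole30-style — no
B: has barley malt, so not Whole30-style; has coconut cream, so not tree-nut-free — no
C: has fish sauce, so not fish-free; has honey, so not honey-free — no
D: has honey, so not honey-free — out
E: has egg yolk, so not egg-free — reject
F: has peanut, so not Whole30-style — out
G: has coconut, so not tree-nut-free — no
H: has coconut cream, so not tree-nut-free; has fish sauce, so not fish-free — reject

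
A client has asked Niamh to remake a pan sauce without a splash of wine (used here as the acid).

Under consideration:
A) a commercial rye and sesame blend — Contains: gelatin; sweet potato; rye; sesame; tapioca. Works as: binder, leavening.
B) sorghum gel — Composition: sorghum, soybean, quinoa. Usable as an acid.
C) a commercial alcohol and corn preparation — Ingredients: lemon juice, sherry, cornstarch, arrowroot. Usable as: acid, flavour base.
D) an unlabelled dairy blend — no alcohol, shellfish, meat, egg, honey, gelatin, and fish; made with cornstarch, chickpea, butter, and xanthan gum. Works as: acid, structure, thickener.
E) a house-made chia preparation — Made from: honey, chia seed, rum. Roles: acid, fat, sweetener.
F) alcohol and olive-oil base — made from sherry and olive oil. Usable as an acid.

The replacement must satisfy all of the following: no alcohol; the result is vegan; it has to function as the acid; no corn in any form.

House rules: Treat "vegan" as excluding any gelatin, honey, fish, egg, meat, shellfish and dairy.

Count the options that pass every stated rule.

1

A: not usable as an acid; has gelatin, so not vegan — out
B: nothing on the exclusion list — valid
C: has sherry, so not alcohol-free; has cornstarch, so not corn-free — out
D: has butter, so not vegan; has cornstarch, so not corn-free — no
E: has honey, so not vegan; has rum, so not alcohol-free — no
F: has sherry, so not alcohol-free — no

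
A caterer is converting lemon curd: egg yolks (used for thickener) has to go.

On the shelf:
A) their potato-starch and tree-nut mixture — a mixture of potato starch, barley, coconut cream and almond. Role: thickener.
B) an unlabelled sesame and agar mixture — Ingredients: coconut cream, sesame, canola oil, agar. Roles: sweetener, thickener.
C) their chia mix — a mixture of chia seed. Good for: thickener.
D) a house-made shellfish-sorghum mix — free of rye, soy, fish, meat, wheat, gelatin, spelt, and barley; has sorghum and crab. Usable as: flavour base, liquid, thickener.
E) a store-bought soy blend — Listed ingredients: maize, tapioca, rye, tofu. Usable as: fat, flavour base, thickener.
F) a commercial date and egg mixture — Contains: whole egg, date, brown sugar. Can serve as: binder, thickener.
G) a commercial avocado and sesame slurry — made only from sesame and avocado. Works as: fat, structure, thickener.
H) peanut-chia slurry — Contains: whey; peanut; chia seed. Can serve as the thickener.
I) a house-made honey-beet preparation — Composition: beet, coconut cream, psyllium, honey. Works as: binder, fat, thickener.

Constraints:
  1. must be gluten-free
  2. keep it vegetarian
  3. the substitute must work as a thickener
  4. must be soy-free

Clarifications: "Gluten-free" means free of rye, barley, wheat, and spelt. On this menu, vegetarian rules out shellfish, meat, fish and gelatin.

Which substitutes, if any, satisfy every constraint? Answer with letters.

B, C, F, G, H, I

A: has barley, so not gluten-free — out
B: coconut cream and sesame etc. — none of it excluded — keep
C: all constraints satisfied — valid
D: has crab, so not vegetarian — no
E: has rye, so not gluten-free; has tofu, so not soy-free — reject
F: only whole egg, brown sugar, and date; none excluded — OK
G: gluten-free, vegetarian — keep
H: only whey, peanut, and chia seed; none excluded — OK
I: coconut cream and honey etc. — none of it excluded — valid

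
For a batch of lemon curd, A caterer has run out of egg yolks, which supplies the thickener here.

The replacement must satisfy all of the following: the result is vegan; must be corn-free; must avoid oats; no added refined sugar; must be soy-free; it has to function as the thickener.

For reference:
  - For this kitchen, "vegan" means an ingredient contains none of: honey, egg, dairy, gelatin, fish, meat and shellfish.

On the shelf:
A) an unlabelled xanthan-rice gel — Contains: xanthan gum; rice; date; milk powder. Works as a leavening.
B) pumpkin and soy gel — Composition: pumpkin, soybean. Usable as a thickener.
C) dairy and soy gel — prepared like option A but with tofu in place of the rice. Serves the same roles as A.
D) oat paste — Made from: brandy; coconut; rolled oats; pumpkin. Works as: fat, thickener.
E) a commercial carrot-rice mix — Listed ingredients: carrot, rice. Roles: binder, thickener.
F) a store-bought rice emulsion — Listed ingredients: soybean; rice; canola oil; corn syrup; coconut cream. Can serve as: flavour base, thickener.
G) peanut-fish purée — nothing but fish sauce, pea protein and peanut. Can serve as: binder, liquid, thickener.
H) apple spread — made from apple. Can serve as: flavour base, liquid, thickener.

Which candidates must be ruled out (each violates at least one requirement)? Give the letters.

A, B, C, D, F, G

A: not usable as a thickener; has milk powder, so not vegan — no
B: has soybean, so not soy-free — out
C: not usable as a thickener; has milk powder, so not vegan (and 1 more) — no
D: has rolled oats, so not oat-free — reject
E: no corn, vegan — OK
F: has soybean, so not soy-free; has corn syrup, so not corn-free — reject
G: has fish sauce, so not vegan — reject
H: works as a thickener, no oats, no corn — valid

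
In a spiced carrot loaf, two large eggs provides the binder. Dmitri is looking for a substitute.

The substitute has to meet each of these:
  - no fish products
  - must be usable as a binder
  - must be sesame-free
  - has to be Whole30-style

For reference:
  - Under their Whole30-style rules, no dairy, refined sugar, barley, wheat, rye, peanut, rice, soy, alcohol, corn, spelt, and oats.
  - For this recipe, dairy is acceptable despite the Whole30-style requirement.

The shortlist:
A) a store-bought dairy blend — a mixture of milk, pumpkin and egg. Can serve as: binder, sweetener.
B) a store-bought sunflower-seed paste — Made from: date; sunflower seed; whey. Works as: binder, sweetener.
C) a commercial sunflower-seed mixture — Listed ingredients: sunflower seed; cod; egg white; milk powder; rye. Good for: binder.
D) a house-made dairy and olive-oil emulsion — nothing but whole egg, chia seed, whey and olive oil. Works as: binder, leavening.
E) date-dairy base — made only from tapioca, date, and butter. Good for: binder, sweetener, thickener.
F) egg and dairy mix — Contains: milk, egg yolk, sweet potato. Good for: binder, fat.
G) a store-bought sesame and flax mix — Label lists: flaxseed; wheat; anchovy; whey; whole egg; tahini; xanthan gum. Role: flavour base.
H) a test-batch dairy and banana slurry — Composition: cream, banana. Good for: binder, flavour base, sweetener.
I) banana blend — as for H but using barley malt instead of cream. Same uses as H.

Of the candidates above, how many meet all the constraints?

A: dairy is permitted under the Whole30-style carve-out; nothing else excluded — valid
B: dairy is permitted under the Whole30-style carve-out; nothing else excluded — OK
C: has rye, so not Whole30-style; has cod, so not fish-free — no
D: dairy is permitted under the Whole30-style carve-out; nothing else excluded — valid
E: dairy is permitted under the Whole30-style carve-out; nothing else excluded — keep
F: dairy is permitted under the Whole30-style carve-out; nothing else excluded — keep
G: not usable as a binder; has wheat, so not Whole30-style (and 2 more) — reject
H: dairy is permitted under the Whole30-style carve-out; nothing else excluded — OK
I: has barley malt, so not Whole30-style — no

6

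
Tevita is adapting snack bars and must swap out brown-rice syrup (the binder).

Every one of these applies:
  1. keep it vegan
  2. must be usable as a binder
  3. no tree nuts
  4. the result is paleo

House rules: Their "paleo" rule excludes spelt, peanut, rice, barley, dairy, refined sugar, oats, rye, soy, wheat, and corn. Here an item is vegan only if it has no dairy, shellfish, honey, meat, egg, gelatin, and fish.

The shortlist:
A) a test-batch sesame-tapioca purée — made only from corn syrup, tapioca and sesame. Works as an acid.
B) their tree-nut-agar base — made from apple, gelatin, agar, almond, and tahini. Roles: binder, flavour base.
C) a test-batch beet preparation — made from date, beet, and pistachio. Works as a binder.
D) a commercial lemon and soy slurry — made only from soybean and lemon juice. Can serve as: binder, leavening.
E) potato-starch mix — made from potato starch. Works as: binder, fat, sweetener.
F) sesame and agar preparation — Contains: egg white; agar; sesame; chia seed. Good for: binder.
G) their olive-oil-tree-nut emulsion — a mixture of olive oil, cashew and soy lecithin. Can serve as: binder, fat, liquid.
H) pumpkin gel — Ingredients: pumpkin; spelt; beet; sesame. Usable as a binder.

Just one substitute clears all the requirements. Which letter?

A: not usable as a binder; has corn syrup, so not paleo — out
B: has gelatin, so not vegan; has almond, so not tree-nut-free — out
C: has pistachio, so not tree-nut-free — out
D: has soybean, so not paleo — out
E: only potato starch; none excluded — keep
F: has egg white, so not vegan — reject
G: has soy lecithin, so not paleo; has cashew, so not tree-nut-free — no
H: has spelt, so not paleo — reject

E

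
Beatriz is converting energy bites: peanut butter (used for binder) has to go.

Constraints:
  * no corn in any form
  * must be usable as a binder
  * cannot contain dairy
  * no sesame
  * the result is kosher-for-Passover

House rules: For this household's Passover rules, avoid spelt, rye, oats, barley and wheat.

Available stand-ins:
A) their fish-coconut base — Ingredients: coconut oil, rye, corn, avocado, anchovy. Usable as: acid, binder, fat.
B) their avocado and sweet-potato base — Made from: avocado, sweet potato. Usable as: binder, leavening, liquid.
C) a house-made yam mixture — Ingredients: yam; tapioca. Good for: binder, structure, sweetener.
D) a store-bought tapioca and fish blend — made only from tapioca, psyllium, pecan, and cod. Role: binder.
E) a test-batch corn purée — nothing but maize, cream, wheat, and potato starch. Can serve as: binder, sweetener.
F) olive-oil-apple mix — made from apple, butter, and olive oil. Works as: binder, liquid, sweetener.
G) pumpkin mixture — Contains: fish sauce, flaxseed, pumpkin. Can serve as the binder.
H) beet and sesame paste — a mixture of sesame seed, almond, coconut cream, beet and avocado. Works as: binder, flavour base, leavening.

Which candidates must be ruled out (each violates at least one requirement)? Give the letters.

A: has rye, so not kosher-for-Passover; has corn, so not corn-free — out
B: no sesame, no corn — valid
C: only tapioca and yam; none excluded — OK
D: no corn, no dairy — OK
E: has wheat, so not kosher-for-Passover; has maize, so not corn-free (and 1 more) — no
F: has butter, so not dairy-free — no
G: only fish sauce, flaxseed and pumpkin; none excluded — valid
H: has sesame seed, so not sesame-free — out

A, E, F, H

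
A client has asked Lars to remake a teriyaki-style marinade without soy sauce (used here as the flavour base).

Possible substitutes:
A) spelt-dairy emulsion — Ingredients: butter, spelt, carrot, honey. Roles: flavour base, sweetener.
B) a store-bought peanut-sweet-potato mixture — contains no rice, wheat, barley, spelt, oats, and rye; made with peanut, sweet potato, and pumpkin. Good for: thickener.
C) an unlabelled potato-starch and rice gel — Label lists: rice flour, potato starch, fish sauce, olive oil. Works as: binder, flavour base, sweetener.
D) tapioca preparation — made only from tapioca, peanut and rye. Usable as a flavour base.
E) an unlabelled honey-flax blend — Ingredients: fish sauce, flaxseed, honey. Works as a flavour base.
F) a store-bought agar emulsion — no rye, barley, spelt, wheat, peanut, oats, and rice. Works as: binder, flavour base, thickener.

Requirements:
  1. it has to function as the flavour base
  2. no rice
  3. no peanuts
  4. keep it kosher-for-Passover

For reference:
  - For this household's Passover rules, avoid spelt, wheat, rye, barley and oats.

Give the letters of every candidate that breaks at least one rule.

A: has spelt, so not kosher-for-Passover — out
B: not usable as a flavour base; has peanut, so not peanut-free — reject
C: has rice flour, so not rice-free — reject
D: has rye, so not kosher-for-Passover; has peanut, so not peanut-free — out
E: no rice, kosher-for-Passover — keep
F: no peanut, kosher-for-Passover — valid

A, B, C, D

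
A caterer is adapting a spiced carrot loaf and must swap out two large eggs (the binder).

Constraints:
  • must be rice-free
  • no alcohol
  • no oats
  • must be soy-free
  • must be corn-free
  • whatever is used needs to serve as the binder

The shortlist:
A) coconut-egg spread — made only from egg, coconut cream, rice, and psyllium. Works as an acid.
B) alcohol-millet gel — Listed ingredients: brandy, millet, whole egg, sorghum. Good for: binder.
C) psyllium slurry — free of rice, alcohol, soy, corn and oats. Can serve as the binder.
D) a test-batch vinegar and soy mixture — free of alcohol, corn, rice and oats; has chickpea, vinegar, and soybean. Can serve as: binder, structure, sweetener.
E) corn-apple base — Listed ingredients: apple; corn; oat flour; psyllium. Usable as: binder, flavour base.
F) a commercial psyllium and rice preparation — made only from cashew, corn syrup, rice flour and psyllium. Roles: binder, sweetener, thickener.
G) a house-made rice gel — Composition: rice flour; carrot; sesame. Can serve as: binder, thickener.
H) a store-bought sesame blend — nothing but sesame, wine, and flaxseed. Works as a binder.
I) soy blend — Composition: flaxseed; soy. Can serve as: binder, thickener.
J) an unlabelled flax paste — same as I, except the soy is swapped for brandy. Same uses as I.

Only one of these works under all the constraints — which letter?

C

A: not usable as a binder; has rice, so not rice-free — reject
B: has brandy, so not alcohol-free — out
C: works as a binder, no soy, no corn — valid
D: has soybean, so not soy-free — reject
E: has oat flour, so not oat-free; has corn, so not corn-free — no
F: has rice flour, so not rice-free; has corn syrup, so not corn-free — out
G: has rice flour, so not rice-free — out
H: has wine, so not alcohol-free — no
I: has soy, so not soy-free — out
J: has brandy, so not alcohol-free — reject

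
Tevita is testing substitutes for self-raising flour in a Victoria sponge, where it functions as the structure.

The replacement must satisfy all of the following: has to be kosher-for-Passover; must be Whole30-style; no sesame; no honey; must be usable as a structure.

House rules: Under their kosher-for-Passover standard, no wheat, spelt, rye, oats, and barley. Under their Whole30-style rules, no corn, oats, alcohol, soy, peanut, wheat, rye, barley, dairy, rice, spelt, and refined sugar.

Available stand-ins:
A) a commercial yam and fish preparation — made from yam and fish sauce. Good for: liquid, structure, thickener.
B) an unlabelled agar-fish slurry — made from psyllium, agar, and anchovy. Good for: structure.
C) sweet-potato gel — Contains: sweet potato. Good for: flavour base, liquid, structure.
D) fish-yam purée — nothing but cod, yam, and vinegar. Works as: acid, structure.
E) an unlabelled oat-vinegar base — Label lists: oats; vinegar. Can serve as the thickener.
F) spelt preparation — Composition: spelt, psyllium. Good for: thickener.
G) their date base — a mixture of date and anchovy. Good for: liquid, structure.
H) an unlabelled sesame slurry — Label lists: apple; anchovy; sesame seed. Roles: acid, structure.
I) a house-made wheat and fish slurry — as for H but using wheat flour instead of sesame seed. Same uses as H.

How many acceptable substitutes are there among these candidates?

5

A: works as a structure, no sesame, no honey — keep
B: nothing on the exclusion list — OK
C: only sweet potato; none excluded — valid
D: every rule checks out — OK
E: not usable as a structure; has oats, so not kosher-for-Passover (and 1 more) — out
F: not usable as a structure; has spelt, so not kosher-for-Passover (and 1 more) — out
G: only anchovy and date; none excluded — OK
H: has sesame seed, so not sesame-free — no
I: has wheat flour, so not kosher-for-Passover; has wheat flour, so not Whole30-style — out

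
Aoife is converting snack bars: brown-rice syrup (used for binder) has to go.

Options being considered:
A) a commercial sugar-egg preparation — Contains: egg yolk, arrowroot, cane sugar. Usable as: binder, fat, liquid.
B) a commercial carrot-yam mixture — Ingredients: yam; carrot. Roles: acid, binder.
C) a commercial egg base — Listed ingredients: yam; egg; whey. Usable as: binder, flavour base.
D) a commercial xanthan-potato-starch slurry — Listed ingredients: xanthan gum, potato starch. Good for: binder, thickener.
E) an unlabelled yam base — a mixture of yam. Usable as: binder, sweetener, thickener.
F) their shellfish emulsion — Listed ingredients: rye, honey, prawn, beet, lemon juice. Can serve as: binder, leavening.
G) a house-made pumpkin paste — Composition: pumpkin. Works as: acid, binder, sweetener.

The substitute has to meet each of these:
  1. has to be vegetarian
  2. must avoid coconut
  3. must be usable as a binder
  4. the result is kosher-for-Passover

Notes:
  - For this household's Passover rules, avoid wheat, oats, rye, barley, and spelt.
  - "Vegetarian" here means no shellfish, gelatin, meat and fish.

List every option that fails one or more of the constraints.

A: only egg yolk, cane sugar and arrowroot; none excluded — keep
B: all constraints satisfied — valid
C: every rule checks out — valid
D: nothing on the exclusion list — OK
E: every rule checks out — OK
F: has rye, so not kosher-for-Passover; has prawn, so not vegetarian — no
G: works as a binder, vegetarian, no coconut — OK

F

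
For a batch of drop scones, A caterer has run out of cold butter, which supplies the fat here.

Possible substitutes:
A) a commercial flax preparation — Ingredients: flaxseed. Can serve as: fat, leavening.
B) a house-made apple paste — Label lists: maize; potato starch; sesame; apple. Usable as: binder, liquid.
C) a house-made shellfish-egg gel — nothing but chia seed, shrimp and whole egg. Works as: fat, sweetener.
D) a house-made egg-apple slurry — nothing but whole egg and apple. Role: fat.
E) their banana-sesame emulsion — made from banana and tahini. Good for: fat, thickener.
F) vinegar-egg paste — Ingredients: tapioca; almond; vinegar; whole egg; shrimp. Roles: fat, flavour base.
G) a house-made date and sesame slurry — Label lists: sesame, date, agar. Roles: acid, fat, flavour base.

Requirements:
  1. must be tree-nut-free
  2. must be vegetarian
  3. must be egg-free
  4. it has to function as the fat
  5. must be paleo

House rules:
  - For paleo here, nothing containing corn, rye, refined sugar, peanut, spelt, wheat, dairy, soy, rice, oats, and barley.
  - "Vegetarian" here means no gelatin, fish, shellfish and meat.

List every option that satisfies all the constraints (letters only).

A, E, G

A: works as a fat, no tree nuts, paleo — valid
B: not usable as a fat; has maize, so not paleo — out
C: has shrimp, so not vegetarian; has whole egg, so not egg-free — out
D: has whole egg, so not egg-free — reject
E: only tahini and banana; none excluded — valid
F: has shrimp, so not vegetarian; has whole egg, so not egg-free (and 1 more) — no
G: only sesame, date, and agar; none excluded — keep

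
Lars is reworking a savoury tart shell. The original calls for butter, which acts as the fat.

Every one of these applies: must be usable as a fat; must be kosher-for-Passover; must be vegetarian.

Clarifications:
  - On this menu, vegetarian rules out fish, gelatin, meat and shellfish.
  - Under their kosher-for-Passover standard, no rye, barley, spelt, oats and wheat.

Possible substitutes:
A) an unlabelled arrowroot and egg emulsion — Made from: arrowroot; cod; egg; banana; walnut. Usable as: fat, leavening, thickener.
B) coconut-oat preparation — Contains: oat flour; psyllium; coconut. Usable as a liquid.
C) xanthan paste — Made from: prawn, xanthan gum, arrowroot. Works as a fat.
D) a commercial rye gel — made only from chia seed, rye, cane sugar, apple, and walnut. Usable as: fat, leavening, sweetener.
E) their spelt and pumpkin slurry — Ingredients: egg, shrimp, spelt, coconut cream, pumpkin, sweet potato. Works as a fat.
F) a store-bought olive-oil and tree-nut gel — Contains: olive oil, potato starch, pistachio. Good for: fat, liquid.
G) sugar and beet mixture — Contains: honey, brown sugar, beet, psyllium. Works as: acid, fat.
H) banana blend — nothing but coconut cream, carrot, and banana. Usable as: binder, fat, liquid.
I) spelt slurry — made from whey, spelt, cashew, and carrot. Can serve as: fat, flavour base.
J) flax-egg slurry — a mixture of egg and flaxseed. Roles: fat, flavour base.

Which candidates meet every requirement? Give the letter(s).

F, G, H, J

A: has cod, so not vegetarian — out
B: not usable as a fat; has oat flour, so not kosher-for-Passover — out
C: has prawn, so not vegetarian — out
D: has rye, so not kosher-for-Passover — out
E: has shrimp, so not vegetarian; has spelt, so not kosher-for-Passover — out
F: vegetarian, kosher-for-Passover — valid
G: honey and brown sugar etc. — none of it excluded — OK
H: works as a fat, kosher-for-Passover, vegetarian — keep
I: has spelt, so not kosher-for-Passover — no
J: works as a fat, kosher-for-Passover, vegetarian — keep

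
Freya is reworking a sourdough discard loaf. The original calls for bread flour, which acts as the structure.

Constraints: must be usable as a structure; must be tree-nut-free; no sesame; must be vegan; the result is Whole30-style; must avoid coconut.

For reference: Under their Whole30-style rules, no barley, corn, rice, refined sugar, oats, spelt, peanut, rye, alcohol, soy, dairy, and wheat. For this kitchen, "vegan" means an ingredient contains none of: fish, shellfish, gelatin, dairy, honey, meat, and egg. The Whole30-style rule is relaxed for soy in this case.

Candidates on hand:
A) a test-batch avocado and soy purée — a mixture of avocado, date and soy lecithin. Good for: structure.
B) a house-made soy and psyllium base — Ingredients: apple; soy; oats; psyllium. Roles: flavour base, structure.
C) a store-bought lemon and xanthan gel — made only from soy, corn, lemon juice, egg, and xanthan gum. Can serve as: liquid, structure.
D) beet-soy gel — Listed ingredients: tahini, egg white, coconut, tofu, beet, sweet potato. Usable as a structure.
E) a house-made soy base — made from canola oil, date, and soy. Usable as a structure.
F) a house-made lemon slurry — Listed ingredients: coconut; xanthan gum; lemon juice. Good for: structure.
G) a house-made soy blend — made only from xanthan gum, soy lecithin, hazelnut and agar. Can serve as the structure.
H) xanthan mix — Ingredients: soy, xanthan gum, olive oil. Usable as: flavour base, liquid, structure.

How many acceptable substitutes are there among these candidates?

A: soy is permitted under the Whole30-style carve-out; nothing else excluded — keep
B: has oats, so not Whole30-style — reject
C: has corn, so not Whole30-style; has egg, so not vegan — no
D: has egg white, so not vegan; has tahini, so not sesame-free (and 1 more) — reject
E: soy is permitted under the Whole30-style carve-out; nothing else excluded — valid
F: has coconut, so not coconut-free — reject
G: has hazelnut, so not tree-nut-free — reject
H: soy is permitted under the Whole30-style carve-out; nothing else excluded — keep

3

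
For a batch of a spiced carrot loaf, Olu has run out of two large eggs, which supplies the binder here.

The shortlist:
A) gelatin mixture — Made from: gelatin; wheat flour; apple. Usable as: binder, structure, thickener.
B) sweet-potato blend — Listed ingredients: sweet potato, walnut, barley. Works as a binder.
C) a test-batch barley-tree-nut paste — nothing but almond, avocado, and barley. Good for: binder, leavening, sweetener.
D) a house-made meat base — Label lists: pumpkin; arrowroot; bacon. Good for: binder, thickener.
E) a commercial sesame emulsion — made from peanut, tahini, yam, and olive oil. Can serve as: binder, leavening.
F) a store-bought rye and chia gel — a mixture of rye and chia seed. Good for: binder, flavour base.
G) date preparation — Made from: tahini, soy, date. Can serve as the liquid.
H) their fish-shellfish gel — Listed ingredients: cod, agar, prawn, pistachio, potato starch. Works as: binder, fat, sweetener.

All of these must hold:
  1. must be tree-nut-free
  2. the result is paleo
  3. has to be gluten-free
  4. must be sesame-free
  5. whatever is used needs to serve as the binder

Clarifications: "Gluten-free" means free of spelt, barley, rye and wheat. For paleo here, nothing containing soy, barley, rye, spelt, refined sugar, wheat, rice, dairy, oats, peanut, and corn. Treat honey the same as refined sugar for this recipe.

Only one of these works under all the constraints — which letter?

A: has wheat flour, so not gluten-free; has wheat flour, so not paleo — no
B: has barley, so not gluten-free; has barley, so not paleo (and 1 more) — no
C: has barley, so not gluten-free; has barley, so not paleo (and 1 more) — reject
D: only bacon, arrowroot, and pumpkin; none excluded — valid
E: has peanut, so not paleo; has tahini, so not sesame-free — no
F: has rye, so not gluten-free; has rye, so not paleo — no
G: not usable as a binder; has soy, so not paleo (and 1 more) — no
H: has pistachio, so not tree-nut-free — out

D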